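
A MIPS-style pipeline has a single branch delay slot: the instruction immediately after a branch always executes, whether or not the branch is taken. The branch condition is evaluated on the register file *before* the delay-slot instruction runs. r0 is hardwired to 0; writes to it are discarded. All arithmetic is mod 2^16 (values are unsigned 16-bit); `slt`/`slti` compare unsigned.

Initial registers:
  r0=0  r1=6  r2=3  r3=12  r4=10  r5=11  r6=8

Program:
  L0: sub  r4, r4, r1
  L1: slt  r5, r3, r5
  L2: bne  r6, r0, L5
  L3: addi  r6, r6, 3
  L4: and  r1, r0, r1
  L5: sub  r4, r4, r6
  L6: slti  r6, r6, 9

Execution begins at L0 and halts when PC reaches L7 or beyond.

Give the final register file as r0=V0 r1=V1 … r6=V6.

[0] sub  r4, r4, r1  →  {r0:0, r1:6, r2:3, r3:12, r4:4, r5:11, r6:8}
[1] slt  r5, r3, r5  →  {r0:0, r1:6, r2:3, r3:12, r4:4, r5:0, r6:8}
[2] bne  r6, r0, L5  →  {r0:0, r1:6, r2:3, r3:12, r4:4, r5:0, r6:8}  ⟨branch taken⟩
[3] addi  r6, r6, 3  →  {r0:0, r1:6, r2:3, r3:12, r4:4, r5:0, r6:11}
[5] sub  r4, r4, r6  →  {r0:0, r1:6, r2:3, r3:12, r4:65529, r5:0, r6:11}
[6] slti  r6, r6, 9  →  {r0:0, r1:6, r2:3, r3:12, r4:65529, r5:0, r6:0}

r0=0 r1=6 r2=3 r3=12 r4=65529 r5=0 r6=0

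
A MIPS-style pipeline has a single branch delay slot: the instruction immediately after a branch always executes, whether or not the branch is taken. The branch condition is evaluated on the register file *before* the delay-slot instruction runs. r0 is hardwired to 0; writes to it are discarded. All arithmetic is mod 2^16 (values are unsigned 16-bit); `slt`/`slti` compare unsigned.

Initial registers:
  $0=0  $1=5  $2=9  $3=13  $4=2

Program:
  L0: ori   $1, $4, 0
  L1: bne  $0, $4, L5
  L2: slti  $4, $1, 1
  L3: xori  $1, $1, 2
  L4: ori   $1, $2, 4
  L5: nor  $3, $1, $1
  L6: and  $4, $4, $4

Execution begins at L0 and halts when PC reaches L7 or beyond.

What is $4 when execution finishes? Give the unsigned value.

#0 ori   $1, $4, 0 ; 0/2/9/13/2
#1 bne  $0, $4, L5 ; 0/2/9/13/2 ; →target
#2 slti  $4, $1, 1 ; 0/2/9/13/0
#5 nor  $3, $1, $1 ; 0/2/9/65533/0
#6 and  $4, $4, $4 ; 0/2/9/65533/0

0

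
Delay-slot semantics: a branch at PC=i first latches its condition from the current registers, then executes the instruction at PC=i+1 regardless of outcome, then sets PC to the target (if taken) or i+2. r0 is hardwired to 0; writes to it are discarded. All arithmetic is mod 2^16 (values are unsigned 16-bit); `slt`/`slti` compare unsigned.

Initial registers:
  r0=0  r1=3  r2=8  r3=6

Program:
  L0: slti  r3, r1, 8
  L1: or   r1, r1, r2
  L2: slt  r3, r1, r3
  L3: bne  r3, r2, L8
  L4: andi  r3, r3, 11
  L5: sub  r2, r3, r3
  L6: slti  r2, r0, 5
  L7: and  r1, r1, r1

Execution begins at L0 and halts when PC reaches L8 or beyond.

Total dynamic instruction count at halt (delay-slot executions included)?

PC=0  slti  r3, r1, 8        | r0=0 r1=3 r2=8 r3=1
PC=1  or   r1, r1, r2        | r0=0 r1=11 r2=8 r3=1
PC=2  slt  r3, r1, r3        | r0=0 r1=11 r2=8 r3=0
PC=3  bne  r3, r2, L8        | r0=0 r1=11 r2=8 r3=0  [TAKEN]
PC=4  andi  r3, r3, 11       | r0=0 r1=11 r2=8 r3=0

5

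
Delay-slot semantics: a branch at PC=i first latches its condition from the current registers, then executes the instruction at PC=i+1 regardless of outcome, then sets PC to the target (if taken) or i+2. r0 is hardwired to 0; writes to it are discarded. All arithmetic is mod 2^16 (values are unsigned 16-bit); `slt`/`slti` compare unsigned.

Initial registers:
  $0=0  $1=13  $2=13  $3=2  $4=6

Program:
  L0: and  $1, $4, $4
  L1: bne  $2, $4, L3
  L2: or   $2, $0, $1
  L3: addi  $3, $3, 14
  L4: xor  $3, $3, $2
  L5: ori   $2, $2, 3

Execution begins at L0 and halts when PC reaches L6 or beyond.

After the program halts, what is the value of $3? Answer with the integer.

22

[0] and  $1, $4, $4  →  {$0:0, $1:6, $2:13, $3:2, $4:6}
[1] bne  $2, $4, L3  →  {$0:0, $1:6, $2:13, $3:2, $4:6}  ⟨branch taken⟩
[2] or   $2, $0, $1  →  {$0:0, $1:6, $2:6, $3:2, $4:6}
[3] addi  $3, $3, 14  →  {$0:0, $1:6, $2:6, $3:16, $4:6}
[4] xor  $3, $3, $2  →  {$0:0, $1:6, $2:6, $3:22, $4:6}
[5] ori   $2, $2, 3  →  {$0:0, $1:6, $2:7, $3:22, $4:6}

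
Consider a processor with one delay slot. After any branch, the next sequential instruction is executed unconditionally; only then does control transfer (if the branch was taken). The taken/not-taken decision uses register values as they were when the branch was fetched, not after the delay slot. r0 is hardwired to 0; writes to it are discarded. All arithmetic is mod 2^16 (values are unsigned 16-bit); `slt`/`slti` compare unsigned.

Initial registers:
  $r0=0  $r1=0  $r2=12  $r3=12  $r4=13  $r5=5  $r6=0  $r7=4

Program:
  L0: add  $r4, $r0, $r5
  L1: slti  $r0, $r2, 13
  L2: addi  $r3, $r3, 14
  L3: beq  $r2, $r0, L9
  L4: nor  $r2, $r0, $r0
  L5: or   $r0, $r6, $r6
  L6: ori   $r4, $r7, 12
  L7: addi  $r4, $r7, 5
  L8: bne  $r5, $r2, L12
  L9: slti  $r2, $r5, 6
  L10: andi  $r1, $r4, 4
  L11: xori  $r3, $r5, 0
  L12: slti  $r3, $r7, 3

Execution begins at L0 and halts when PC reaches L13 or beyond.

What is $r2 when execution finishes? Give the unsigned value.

[0] add  $r4, $r0, $r5  →  {$r0:0, $r1:0, $r2:12, $r3:12, $r4:5, $r5:5, $r6:0, $r7:4}
[1] slti  $r0, $r2, 13  →  {$r0:0, $r1:0, $r2:12, $r3:12, $r4:5, $r5:5, $r6:0, $r7:4}
[2] addi  $r3, $r3, 14  →  {$r0:0, $r1:0, $r2:12, $r3:26, $r4:5, $r5:5, $r6:0, $r7:4}
[3] beq  $r2, $r0, L9  →  {$r0:0, $r1:0, $r2:12, $r3:26, $r4:5, $r5:5, $r6:0, $r7:4}  ⟨branch fallthrough⟩
[4] nor  $r2, $r0, $r0  →  {$r0:0, $r1:0, $r2:65535, $r3:26, $r4:5, $r5:5, $r6:0, $r7:4}
[5] or   $r0, $r6, $r6  →  {$r0:0, $r1:0, $r2:65535, $r3:26, $r4:5, $r5:5, $r6:0, $r7:4}
[6] ori   $r4, $r7, 12  →  {$r0:0, $r1:0, $r2:65535, $r3:26, $r4:12, $r5:5, $r6:0, $r7:4}
[7] addi  $r4, $r7, 5  →  {$r0:0, $r1:0, $r2:65535, $r3:26, $r4:9, $r5:5, $r6:0, $r7:4}
[8] bne  $r5, $r2, L12  →  {$r0:0, $r1:0, $r2:65535, $r3:26, $r4:9, $r5:5, $r6:0, $r7:4}  ⟨branch taken⟩
[9] slti  $r2, $r5, 6  →  {$r0:0, $r1:0, $r2:1, $r3:26, $r4:9, $r5:5, $r6:0, $r7:4}
[12] slti  $r3, $r7, 3  →  {$r0:0, $r1:0, $r2:1, $r3:0, $r4:9, $r5:5, $r6:0, $r7:4}

1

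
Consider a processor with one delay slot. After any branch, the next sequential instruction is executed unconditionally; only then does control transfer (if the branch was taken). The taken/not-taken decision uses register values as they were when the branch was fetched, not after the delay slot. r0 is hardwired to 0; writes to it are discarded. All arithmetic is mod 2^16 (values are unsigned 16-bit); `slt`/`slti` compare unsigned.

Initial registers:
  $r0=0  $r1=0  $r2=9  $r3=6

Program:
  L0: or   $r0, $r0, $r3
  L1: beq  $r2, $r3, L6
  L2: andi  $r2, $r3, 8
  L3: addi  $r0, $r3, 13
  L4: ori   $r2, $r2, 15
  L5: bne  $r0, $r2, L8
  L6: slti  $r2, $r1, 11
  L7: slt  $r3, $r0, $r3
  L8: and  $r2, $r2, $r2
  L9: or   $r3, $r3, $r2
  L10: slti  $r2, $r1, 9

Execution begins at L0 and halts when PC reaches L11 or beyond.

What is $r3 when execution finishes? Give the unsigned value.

7

  step pc=0: or   $r0, $r0, $r3  regs=(0,0,9,6)
  step pc=1: beq  $r2, $r3, L6  cond=F  regs=(0,0,9,6)
  step pc=2: andi  $r2, $r3, 8  regs=(0,0,0,6)
  step pc=3: addi  $r0, $r3, 13  regs=(0,0,0,6)
  step pc=4: ori   $r2, $r2, 15  regs=(0,0,15,6)
  step pc=5: bne  $r0, $r2, L8  cond=T  regs=(0,0,15,6)
  step pc=6: slti  $r2, $r1, 11  regs=(0,0,1,6)
  step pc=8: and  $r2, $r2, $r2  regs=(0,0,1,6)
  step pc=9: or   $r3, $r3, $r2  regs=(0,0,1,7)
  step pc=10: slti  $r2, $r1, 9  regs=(0,0,1,7)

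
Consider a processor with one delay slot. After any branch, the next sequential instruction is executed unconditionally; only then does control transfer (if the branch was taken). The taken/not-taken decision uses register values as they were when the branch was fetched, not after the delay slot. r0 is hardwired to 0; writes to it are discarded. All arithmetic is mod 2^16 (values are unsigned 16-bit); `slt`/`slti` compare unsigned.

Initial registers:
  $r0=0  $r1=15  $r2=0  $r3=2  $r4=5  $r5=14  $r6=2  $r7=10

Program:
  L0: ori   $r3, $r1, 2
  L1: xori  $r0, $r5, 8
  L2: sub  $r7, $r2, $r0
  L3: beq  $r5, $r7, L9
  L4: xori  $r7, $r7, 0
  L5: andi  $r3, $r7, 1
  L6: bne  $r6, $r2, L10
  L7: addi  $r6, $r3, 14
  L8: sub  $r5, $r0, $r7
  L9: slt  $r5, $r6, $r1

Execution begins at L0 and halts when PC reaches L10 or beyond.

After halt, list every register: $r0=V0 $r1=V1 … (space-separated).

$r0=0 $r1=15 $r2=0 $r3=0 $r4=5 $r5=14 $r6=14 $r7=0

#0 ori   $r3, $r1, 2 ; 0/15/0/15/5/14/2/10
#1 xori  $r0, $r5, 8 ; 0/15/0/15/5/14/2/10
#2 sub  $r7, $r2, $r0 ; 0/15/0/15/5/14/2/0
#3 beq  $r5, $r7, L9 ; 0/15/0/15/5/14/2/0 ; →fallthru
#4 xori  $r7, $r7, 0 ; 0/15/0/15/5/14/2/0
#5 andi  $r3, $r7, 1 ; 0/15/0/0/5/14/2/0
#6 bne  $r6, $r2, L10 ; 0/15/0/0/5/14/2/0 ; →target
#7 addi  $r6, $r3, 14 ; 0/15/0/0/5/14/14/0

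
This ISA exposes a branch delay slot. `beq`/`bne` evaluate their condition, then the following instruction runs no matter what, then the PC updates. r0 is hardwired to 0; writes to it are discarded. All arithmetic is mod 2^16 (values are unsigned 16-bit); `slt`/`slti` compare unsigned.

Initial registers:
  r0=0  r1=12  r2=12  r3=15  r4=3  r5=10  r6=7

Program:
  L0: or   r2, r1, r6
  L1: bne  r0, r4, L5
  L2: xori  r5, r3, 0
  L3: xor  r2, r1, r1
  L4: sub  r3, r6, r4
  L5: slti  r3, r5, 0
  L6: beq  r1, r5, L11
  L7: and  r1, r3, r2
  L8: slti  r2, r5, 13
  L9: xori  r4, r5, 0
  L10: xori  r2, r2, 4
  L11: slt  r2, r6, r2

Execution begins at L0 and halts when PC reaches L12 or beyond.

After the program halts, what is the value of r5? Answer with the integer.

#0 or   r2, r1, r6 ; 0/12/15/15/3/10/7
#1 bne  r0, r4, L5 ; 0/12/15/15/3/10/7 ; →target
#2 xori  r5, r3, 0 ; 0/12/15/15/3/15/7
#5 slti  r3, r5, 0 ; 0/12/15/0/3/15/7
#6 beq  r1, r5, L11 ; 0/12/15/0/3/15/7 ; →fallthru
#7 and  r1, r3, r2 ; 0/0/15/0/3/15/7
#8 slti  r2, r5, 13 ; 0/0/0/0/3/15/7
#9 xori  r4, r5, 0 ; 0/0/0/0/15/15/7
#10 xori  r2, r2, 4 ; 0/0/4/0/15/15/7
#11 slt  r2, r6, r2 ; 0/0/0/0/15/15/7

15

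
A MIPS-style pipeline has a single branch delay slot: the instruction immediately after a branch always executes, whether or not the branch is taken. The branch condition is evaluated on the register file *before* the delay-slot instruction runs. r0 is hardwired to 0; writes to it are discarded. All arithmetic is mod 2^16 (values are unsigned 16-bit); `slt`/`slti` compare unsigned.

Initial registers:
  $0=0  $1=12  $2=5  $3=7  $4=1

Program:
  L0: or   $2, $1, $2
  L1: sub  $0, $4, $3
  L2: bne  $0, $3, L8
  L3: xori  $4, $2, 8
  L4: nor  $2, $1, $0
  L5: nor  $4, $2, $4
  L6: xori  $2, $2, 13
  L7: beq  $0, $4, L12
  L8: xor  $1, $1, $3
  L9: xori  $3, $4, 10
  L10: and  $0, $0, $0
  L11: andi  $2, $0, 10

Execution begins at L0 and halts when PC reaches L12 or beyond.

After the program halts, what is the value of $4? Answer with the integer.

#0 or   $2, $1, $2 ; 0/12/13/7/1
#1 sub  $0, $4, $3 ; 0/12/13/7/1
#2 bne  $0, $3, L8 ; 0/12/13/7/1 ; →target
#3 xori  $4, $2, 8 ; 0/12/13/7/5
#8 xor  $1, $1, $3 ; 0/11/13/7/5
#9 xori  $3, $4, 10 ; 0/11/13/15/5
#10 and  $0, $0, $0 ; 0/11/13/15/5
#11 andi  $2, $0, 10 ; 0/11/0/15/5

5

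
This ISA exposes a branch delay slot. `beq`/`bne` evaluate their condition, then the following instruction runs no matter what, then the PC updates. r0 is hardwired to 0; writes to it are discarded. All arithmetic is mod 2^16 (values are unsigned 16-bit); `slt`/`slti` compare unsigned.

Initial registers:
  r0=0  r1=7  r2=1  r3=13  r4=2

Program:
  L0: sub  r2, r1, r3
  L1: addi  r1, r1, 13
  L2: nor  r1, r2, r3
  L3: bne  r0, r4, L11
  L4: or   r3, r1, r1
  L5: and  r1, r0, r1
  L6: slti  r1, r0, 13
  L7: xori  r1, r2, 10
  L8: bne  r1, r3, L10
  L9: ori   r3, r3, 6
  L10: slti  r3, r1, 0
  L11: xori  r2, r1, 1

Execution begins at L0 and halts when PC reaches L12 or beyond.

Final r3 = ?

  step pc=0: sub  r2, r1, r3  regs=(0,7,65530,13,2)
  step pc=1: addi  r1, r1, 13  regs=(0,20,65530,13,2)
  step pc=2: nor  r1, r2, r3  regs=(0,0,65530,13,2)
  step pc=3: bne  r0, r4, L11  cond=T  regs=(0,0,65530,13,2)
  step pc=4: or   r3, r1, r1  regs=(0,0,65530,0,2)
  step pc=11: xori  r2, r1, 1  regs=(0,0,1,0,2)

0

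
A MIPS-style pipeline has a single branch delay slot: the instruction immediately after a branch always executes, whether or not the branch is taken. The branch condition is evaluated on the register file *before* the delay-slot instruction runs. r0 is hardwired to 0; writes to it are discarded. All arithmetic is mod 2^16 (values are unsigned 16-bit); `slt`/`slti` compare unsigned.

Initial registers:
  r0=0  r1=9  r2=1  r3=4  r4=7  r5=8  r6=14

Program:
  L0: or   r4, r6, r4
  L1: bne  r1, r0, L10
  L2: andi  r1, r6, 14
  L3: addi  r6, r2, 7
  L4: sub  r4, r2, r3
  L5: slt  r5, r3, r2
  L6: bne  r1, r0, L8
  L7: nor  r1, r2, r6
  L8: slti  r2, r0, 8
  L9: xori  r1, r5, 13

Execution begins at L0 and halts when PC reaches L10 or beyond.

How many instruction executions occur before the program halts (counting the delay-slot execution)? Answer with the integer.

  step pc=0: or   r4, r6, r4  regs=(0,9,1,4,15,8,14)
  step pc=1: bne  r1, r0, L10  cond=T  regs=(0,9,1,4,15,8,14)
  step pc=2: andi  r1, r6, 14  regs=(0,14,1,4,15,8,14)

3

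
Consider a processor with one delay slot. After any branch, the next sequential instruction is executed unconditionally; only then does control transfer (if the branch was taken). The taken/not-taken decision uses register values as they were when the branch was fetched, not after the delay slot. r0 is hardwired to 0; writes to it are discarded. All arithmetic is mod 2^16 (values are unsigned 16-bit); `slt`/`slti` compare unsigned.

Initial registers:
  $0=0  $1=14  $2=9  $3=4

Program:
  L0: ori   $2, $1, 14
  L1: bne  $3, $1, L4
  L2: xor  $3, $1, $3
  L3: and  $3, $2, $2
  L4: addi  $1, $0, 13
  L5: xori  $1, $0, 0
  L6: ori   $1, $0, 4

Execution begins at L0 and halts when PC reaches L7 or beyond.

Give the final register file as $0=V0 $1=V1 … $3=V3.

$0=0 $1=4 $2=14 $3=10

[0] ori   $2, $1, 14  →  {$0:0, $1:14, $2:14, $3:4}
[1] bne  $3, $1, L4  →  {$0:0, $1:14, $2:14, $3:4}  ⟨branch taken⟩
[2] xor  $3, $1, $3  →  {$0:0, $1:14, $2:14, $3:10}
[4] addi  $1, $0, 13  →  {$0:0, $1:13, $2:14, $3:10}
[5] xori  $1, $0, 0  →  {$0:0, $1:0, $2:14, $3:10}
[6] ori   $1, $0, 4  →  {$0:0, $1:4, $2:14, $3:10}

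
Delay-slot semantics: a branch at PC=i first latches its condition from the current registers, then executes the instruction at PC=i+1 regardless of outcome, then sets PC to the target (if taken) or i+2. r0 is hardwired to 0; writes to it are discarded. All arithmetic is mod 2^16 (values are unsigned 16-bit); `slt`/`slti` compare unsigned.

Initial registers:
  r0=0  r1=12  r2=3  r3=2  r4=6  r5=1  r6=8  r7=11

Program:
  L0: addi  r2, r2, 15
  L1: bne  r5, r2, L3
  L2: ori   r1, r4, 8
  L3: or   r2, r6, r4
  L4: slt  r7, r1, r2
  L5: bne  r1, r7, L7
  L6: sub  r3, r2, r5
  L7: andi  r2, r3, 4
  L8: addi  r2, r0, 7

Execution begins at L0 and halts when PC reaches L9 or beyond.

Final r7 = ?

PC=0  addi  r2, r2, 15       | r0=0 r1=12 r2=18 r3=2 r4=6 r5=1 r6=8 r7=11
PC=1  bne  r5, r2, L3        | r0=0 r1=12 r2=18 r3=2 r4=6 r5=1 r6=8 r7=11  [TAKEN]
PC=2  ori   r1, r4, 8        | r0=0 r1=14 r2=18 r3=2 r4=6 r5=1 r6=8 r7=11
PC=3  or   r2, r6, r4        | r0=0 r1=14 r2=14 r3=2 r4=6 r5=1 r6=8 r7=11
PC=4  slt  r7, r1, r2        | r0=0 r1=14 r2=14 r3=2 r4=6 r5=1 r6=8 r7=0
PC=5  bne  r1, r7, L7        | r0=0 r1=14 r2=14 r3=2 r4=6 r5=1 r6=8 r7=0  [TAKEN]
PC=6  sub  r3, r2, r5        | r0=0 r1=14 r2=14 r3=13 r4=6 r5=1 r6=8 r7=0
PC=7  andi  r2, r3, 4        | r0=0 r1=14 r2=4 r3=13 r4=6 r5=1 r6=8 r7=0
PC=8  addi  r2, r0, 7        | r0=0 r1=14 r2=7 r3=13 r4=6 r5=1 r6=8 r7=0

0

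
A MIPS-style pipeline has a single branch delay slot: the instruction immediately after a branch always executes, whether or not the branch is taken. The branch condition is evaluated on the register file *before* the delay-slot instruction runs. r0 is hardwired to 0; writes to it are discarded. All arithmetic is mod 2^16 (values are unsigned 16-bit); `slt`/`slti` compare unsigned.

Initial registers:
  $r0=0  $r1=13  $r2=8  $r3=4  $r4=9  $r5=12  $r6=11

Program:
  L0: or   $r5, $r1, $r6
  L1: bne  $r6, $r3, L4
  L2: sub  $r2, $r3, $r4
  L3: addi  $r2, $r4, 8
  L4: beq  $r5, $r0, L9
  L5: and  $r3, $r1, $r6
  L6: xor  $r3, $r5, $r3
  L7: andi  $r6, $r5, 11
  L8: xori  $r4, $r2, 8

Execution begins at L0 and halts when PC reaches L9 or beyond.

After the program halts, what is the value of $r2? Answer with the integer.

#0 or   $r5, $r1, $r6 ; 0/13/8/4/9/15/11
#1 bne  $r6, $r3, L4 ; 0/13/8/4/9/15/11 ; →target
#2 sub  $r2, $r3, $r4 ; 0/13/65531/4/9/15/11
#4 beq  $r5, $r0, L9 ; 0/13/65531/4/9/15/11 ; →fallthru
#5 and  $r3, $r1, $r6 ; 0/13/65531/9/9/15/11
#6 xor  $r3, $r5, $r3 ; 0/13/65531/6/9/15/11
#7 andi  $r6, $r5, 11 ; 0/13/65531/6/9/15/11
#8 xori  $r4, $r2, 8 ; 0/13/65531/6/65523/15/11

65531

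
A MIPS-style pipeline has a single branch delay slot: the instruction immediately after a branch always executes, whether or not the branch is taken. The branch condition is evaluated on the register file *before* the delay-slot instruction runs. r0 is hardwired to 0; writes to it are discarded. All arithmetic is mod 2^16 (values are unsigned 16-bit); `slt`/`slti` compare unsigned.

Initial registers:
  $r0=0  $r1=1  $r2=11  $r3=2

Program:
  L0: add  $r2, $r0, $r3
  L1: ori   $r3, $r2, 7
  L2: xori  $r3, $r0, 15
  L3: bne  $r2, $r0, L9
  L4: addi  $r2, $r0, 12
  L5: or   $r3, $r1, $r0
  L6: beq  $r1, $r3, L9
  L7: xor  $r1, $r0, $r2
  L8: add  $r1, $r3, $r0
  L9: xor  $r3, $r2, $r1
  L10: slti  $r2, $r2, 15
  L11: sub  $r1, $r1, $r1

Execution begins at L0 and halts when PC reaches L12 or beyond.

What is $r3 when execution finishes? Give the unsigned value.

13

#0 add  $r2, $r0, $r3 ; 0/1/2/2
#1 ori   $r3, $r2, 7 ; 0/1/2/7
#2 xori  $r3, $r0, 15 ; 0/1/2/15
#3 bne  $r2, $r0, L9 ; 0/1/2/15 ; →target
#4 addi  $r2, $r0, 12 ; 0/1/12/15
#9 xor  $r3, $r2, $r1 ; 0/1/12/13
#10 slti  $r2, $r2, 15 ; 0/1/1/13
#11 sub  $r1, $r1, $r1 ; 0/0/1/13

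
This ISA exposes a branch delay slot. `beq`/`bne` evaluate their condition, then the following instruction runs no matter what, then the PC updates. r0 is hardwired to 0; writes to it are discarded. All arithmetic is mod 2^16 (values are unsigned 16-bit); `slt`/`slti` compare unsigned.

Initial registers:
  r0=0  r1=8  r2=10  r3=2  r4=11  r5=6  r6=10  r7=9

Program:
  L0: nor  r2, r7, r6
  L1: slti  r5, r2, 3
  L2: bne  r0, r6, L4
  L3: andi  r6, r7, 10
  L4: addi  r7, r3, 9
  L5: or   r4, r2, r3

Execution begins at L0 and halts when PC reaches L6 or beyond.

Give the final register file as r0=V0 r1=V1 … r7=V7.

r0=0 r1=8 r2=65524 r3=2 r4=65526 r5=0 r6=8 r7=11

[0] nor  r2, r7, r6  →  {r0:0, r1:8, r2:65524, r3:2, r4:11, r5:6, r6:10, r7:9}
[1] slti  r5, r2, 3  →  {r0:0, r1:8, r2:65524, r3:2, r4:11, r5:0, r6:10, r7:9}
[2] bne  r0, r6, L4  →  {r0:0, r1:8, r2:65524, r3:2, r4:11, r5:0, r6:10, r7:9}  ⟨branch taken⟩
[3] andi  r6, r7, 10  →  {r0:0, r1:8, r2:65524, r3:2, r4:11, r5:0, r6:8, r7:9}
[4] addi  r7, r3, 9  →  {r0:0, r1:8, r2:65524, r3:2, r4:11, r5:0, r6:8, r7:11}
[5] or   r4, r2, r3  →  {r0:0, r1:8, r2:65524, r3:2, r4:65526, r5:0, r6:8, r7:11}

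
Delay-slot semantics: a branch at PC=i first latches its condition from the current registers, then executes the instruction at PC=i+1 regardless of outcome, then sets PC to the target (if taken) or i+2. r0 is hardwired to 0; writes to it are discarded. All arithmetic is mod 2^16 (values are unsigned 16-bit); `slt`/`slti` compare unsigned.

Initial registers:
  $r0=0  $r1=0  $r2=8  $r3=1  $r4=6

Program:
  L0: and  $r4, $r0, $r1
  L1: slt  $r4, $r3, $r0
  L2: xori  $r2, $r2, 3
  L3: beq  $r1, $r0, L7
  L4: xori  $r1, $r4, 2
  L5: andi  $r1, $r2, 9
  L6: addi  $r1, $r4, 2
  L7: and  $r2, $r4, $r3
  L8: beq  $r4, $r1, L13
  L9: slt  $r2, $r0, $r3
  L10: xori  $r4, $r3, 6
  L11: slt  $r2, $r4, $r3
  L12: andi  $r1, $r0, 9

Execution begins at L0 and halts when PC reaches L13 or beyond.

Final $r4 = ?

PC=0  and  $r4, $r0, $r1     | $r0=0 $r1=0 $r2=8 $r3=1 $r4=0
PC=1  slt  $r4, $r3, $r0     | $r0=0 $r1=0 $r2=8 $r3=1 $r4=0
PC=2  xori  $r2, $r2, 3      | $r0=0 $r1=0 $r2=11 $r3=1 $r4=0
PC=3  beq  $r1, $r0, L7      | $r0=0 $r1=0 $r2=11 $r3=1 $r4=0  [TAKEN]
PC=4  xori  $r1, $r4, 2      | $r0=0 $r1=2 $r2=11 $r3=1 $r4=0
PC=7  and  $r2, $r4, $r3     | $r0=0 $r1=2 $r2=0 $r3=1 $r4=0
PC=8  beq  $r4, $r1, L13     | $r0=0 $r1=2 $r2=0 $r3=1 $r4=0  [not taken]
PC=9  slt  $r2, $r0, $r3     | $r0=0 $r1=2 $r2=1 $r3=1 $r4=0
PC=10 xori  $r4, $r3, 6      | $r0=0 $r1=2 $r2=1 $r3=1 $r4=7
PC=11 slt  $r2, $r4, $r3     | $r0=0 $r1=2 $r2=0 $r3=1 $r4=7
PC=12 andi  $r1, $r0, 9      | $r0=0 $r1=0 $r2=0 $r3=1 $r4=7

7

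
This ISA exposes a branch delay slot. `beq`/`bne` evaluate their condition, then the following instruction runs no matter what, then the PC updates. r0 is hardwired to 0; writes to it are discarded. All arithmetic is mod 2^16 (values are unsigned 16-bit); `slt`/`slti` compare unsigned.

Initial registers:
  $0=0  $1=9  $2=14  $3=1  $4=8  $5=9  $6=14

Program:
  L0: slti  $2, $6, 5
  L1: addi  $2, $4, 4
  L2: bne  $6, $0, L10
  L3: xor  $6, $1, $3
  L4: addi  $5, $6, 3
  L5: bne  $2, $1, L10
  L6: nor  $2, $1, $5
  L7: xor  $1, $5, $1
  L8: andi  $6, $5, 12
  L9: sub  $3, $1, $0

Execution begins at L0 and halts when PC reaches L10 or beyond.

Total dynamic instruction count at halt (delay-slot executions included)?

4

  step pc=0: slti  $2, $6, 5  regs=(0,9,0,1,8,9,14)
  step pc=1: addi  $2, $4, 4  regs=(0,9,12,1,8,9,14)
  step pc=2: bne  $6, $0, L10  cond=T  regs=(0,9,12,1,8,9,14)
  step pc=3: xor  $6, $1, $3  regs=(0,9,12,1,8,9,8)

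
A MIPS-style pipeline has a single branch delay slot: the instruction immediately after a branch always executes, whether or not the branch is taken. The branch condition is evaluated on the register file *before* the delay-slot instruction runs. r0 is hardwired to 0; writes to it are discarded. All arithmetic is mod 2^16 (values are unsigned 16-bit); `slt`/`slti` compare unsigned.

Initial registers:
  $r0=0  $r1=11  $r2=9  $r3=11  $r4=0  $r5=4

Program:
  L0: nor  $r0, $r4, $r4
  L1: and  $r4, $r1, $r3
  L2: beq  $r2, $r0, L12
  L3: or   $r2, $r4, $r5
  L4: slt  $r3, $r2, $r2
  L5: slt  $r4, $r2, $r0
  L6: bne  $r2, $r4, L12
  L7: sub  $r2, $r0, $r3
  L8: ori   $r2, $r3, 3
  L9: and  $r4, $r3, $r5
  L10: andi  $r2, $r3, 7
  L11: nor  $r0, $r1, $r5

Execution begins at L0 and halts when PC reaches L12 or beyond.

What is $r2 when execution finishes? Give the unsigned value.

  step pc=0: nor  $r0, $r4, $r4  regs=(0,11,9,11,0,4)
  step pc=1: and  $r4, $r1, $r3  regs=(0,11,9,11,11,4)
  step pc=2: beq  $r2, $r0, L12  cond=F  regs=(0,11,9,11,11,4)
  step pc=3: or   $r2, $r4, $r5  regs=(0,11,15,11,11,4)
  step pc=4: slt  $r3, $r2, $r2  regs=(0,11,15,0,11,4)
  step pc=5: slt  $r4, $r2, $r0  regs=(0,11,15,0,0,4)
  step pc=6: bne  $r2, $r4, L12  cond=T  regs=(0,11,15,0,0,4)
  step pc=7: sub  $r2, $r0, $r3  regs=(0,11,0,0,0,4)

0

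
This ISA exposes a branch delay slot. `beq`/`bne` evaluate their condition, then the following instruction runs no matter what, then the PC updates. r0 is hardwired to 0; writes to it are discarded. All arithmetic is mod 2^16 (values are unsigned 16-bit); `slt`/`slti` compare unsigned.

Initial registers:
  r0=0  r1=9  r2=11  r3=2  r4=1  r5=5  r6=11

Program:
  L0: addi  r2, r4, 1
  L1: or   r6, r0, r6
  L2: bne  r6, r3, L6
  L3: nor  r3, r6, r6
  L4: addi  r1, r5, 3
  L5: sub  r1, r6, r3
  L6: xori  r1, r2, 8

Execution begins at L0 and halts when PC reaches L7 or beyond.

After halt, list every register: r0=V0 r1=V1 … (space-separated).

PC=0  addi  r2, r4, 1        | r0=0 r1=9 r2=2 r3=2 r4=1 r5=5 r6=11
PC=1  or   r6, r0, r6        | r0=0 r1=9 r2=2 r3=2 r4=1 r5=5 r6=11
PC=2  bne  r6, r3, L6        | r0=0 r1=9 r2=2 r3=2 r4=1 r5=5 r6=11  [TAKEN]
PC=3  nor  r3, r6, r6        | r0=0 r1=9 r2=2 r3=65524 r4=1 r5=5 r6=11
PC=6  xori  r1, r2, 8        | r0=0 r1=10 r2=2 r3=65524 r4=1 r5=5 r6=11

r0=0 r1=10 r2=2 r3=65524 r4=1 r5=5 r6=11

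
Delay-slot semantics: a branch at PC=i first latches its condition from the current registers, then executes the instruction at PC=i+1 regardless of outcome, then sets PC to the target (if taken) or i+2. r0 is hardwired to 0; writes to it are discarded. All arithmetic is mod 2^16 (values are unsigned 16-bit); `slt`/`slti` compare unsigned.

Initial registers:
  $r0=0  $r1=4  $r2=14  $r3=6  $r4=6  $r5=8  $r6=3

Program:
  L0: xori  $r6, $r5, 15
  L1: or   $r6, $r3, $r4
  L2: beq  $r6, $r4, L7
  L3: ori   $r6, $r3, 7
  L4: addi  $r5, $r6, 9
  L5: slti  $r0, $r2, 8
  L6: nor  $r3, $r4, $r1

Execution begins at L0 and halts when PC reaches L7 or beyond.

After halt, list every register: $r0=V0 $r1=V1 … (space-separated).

$r0=0 $r1=4 $r2=14 $r3=6 $r4=6 $r5=8 $r6=7

#0 xori  $r6, $r5, 15 ; 0/4/14/6/6/8/7
#1 or   $r6, $r3, $r4 ; 0/4/14/6/6/8/6
#2 beq  $r6, $r4, L7 ; 0/4/14/6/6/8/6 ; →target
#3 ori   $r6, $r3, 7 ; 0/4/14/6/6/8/7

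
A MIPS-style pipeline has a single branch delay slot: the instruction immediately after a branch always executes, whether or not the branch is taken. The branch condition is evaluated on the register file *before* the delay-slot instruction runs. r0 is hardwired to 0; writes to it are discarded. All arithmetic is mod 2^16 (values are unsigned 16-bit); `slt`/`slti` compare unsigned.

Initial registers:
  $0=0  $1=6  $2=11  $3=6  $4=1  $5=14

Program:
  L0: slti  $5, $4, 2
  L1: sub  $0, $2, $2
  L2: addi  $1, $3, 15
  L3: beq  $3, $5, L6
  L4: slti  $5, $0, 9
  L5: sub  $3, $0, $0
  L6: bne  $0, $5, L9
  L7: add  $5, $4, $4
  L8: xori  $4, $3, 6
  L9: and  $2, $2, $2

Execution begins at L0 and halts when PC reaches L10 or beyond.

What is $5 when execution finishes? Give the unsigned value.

#0 slti  $5, $4, 2 ; 0/6/11/6/1/1
#1 sub  $0, $2, $2 ; 0/6/11/6/1/1
#2 addi  $1, $3, 15 ; 0/21/11/6/1/1
#3 beq  $3, $5, L6 ; 0/21/11/6/1/1 ; →fallthru
#4 slti  $5, $0, 9 ; 0/21/11/6/1/1
#5 sub  $3, $0, $0 ; 0/21/11/0/1/1
#6 bne  $0, $5, L9 ; 0/21/11/0/1/1 ; →target
#7 add  $5, $4, $4 ; 0/21/11/0/1/2
#9 and  $2, $2, $2 ; 0/21/11/0/1/2

2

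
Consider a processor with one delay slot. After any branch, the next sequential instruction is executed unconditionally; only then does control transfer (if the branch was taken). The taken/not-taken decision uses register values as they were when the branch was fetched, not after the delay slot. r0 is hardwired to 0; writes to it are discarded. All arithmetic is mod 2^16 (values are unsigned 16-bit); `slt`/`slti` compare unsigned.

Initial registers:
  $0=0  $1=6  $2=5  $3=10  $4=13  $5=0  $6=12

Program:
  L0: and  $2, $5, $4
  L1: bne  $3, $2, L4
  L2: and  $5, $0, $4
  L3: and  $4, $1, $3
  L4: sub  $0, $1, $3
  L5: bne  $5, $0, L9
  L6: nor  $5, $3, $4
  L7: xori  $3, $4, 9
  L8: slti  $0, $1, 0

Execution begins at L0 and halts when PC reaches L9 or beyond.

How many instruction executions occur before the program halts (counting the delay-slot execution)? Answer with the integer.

8

  step pc=0: and  $2, $5, $4  regs=(0,6,0,10,13,0,12)
  step pc=1: bne  $3, $2, L4  cond=T  regs=(0,6,0,10,13,0,12)
  step pc=2: and  $5, $0, $4  regs=(0,6,0,10,13,0,12)
  step pc=4: sub  $0, $1, $3  regs=(0,6,0,10,13,0,12)
  step pc=5: bne  $5, $0, L9  cond=F  regs=(0,6,0,10,13,0,12)
  step pc=6: nor  $5, $3, $4  regs=(0,6,0,10,13,65520,12)
  step pc=7: xori  $3, $4, 9  regs=(0,6,0,4,13,65520,12)
  step pc=8: slti  $0, $1, 0  regs=(0,6,0,4,13,65520,12)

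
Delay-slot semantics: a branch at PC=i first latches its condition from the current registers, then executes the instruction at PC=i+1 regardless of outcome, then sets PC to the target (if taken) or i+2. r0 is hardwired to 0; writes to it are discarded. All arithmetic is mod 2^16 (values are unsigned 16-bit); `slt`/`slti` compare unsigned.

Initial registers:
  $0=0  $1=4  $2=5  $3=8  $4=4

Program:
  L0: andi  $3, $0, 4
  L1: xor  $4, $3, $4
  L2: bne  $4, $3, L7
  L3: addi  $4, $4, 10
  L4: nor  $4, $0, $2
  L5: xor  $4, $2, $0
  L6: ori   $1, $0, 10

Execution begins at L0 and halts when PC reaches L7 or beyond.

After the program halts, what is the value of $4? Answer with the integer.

14

  step pc=0: andi  $3, $0, 4  regs=(0,4,5,0,4)
  step pc=1: xor  $4, $3, $4  regs=(0,4,5,0,4)
  step pc=2: bne  $4, $3, L7  cond=T  regs=(0,4,5,0,4)
  step pc=3: addi  $4, $4, 10  regs=(0,4,5,0,14)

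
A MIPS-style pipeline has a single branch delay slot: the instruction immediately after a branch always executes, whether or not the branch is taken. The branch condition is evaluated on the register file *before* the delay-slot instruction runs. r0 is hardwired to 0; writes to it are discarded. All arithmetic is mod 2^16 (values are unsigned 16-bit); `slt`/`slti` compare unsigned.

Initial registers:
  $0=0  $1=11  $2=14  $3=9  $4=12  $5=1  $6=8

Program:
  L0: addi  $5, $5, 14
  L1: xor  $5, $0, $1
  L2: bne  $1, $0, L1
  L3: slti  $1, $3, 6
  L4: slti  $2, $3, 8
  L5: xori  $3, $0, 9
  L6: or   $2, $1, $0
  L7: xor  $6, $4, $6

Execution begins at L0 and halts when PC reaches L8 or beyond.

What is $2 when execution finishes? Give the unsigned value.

0

PC=0  addi  $5, $5, 14       | $0=0 $1=11 $2=14 $3=9 $4=12 $5=15 $6=8
PC=1  xor  $5, $0, $1        | $0=0 $1=11 $2=14 $3=9 $4=12 $5=11 $6=8
PC=2  bne  $1, $0, L1        | $0=0 $1=11 $2=14 $3=9 $4=12 $5=11 $6=8  [TAKEN]
PC=3  slti  $1, $3, 6        | $0=0 $1=0 $2=14 $3=9 $4=12 $5=11 $6=8
PC=1  xor  $5, $0, $1        | $0=0 $1=0 $2=14 $3=9 $4=12 $5=0 $6=8
PC=2  bne  $1, $0, L1        | $0=0 $1=0 $2=14 $3=9 $4=12 $5=0 $6=8  [not taken]
PC=3  slti  $1, $3, 6        | $0=0 $1=0 $2=14 $3=9 $4=12 $5=0 $6=8
PC=4  slti  $2, $3, 8        | $0=0 $1=0 $2=0 $3=9 $4=12 $5=0 $6=8
PC=5  xori  $3, $0, 9        | $0=0 $1=0 $2=0 $3=9 $4=12 $5=0 $6=8
PC=6  or   $2, $1, $0        | $0=0 $1=0 $2=0 $3=9 $4=12 $5=0 $6=8
PC=7  xor  $6, $4, $6        | $0=0 $1=0 $2=0 $3=9 $4=12 $5=0 $6=4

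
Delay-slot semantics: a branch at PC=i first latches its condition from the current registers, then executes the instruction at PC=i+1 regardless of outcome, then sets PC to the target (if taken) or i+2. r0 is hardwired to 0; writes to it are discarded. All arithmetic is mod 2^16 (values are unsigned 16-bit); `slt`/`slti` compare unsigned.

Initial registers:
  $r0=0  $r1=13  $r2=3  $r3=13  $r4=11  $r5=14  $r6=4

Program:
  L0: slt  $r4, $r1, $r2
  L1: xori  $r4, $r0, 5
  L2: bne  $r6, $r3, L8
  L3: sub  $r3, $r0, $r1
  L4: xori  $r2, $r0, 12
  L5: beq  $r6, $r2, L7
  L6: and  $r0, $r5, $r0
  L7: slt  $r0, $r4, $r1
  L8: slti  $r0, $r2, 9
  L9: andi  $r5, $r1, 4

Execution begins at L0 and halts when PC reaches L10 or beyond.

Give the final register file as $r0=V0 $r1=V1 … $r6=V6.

PC=0  slt  $r4, $r1, $r2     | $r0=0 $r1=13 $r2=3 $r3=13 $r4=0 $r5=14 $r6=4
PC=1  xori  $r4, $r0, 5      | $r0=0 $r1=13 $r2=3 $r3=13 $r4=5 $r5=14 $r6=4
PC=2  bne  $r6, $r3, L8      | $r0=0 $r1=13 $r2=3 $r3=13 $r4=5 $r5=14 $r6=4  [TAKEN]
PC=3  sub  $r3, $r0, $r1     | $r0=0 $r1=13 $r2=3 $r3=65523 $r4=5 $r5=14 $r6=4
PC=8  slti  $r0, $r2, 9      | $r0=0 $r1=13 $r2=3 $r3=65523 $r4=5 $r5=14 $r6=4
PC=9  andi  $r5, $r1, 4      | $r0=0 $r1=13 $r2=3 $r3=65523 $r4=5 $r5=4 $r6=4

$r0=0 $r1=13 $r2=3 $r3=65523 $r4=5 $r5=4 $r6=4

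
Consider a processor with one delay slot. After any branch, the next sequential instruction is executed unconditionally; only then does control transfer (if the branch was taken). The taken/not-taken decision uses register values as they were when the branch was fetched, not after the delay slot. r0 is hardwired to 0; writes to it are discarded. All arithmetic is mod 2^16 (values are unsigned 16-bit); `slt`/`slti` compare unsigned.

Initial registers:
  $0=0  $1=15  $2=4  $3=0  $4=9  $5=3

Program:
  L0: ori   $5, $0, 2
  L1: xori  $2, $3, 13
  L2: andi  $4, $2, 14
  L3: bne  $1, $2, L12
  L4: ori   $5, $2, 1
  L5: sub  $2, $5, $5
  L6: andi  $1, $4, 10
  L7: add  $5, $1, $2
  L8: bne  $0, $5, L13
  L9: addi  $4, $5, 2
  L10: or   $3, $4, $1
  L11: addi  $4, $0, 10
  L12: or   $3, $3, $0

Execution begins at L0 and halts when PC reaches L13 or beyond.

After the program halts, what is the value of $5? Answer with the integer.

PC=0  ori   $5, $0, 2        | $0=0 $1=15 $2=4 $3=0 $4=9 $5=2
PC=1  xori  $2, $3, 13       | $0=0 $1=15 $2=13 $3=0 $4=9 $5=2
PC=2  andi  $4, $2, 14       | $0=0 $1=15 $2=13 $3=0 $4=12 $5=2
PC=3  bne  $1, $2, L12       | $0=0 $1=15 $2=13 $3=0 $4=12 $5=2  [TAKEN]
PC=4  ori   $5, $2, 1        | $0=0 $1=15 $2=13 $3=0 $4=12 $5=13
PC=12 or   $3, $3, $0        | $0=0 $1=15 $2=13 $3=0 $4=12 $5=13

13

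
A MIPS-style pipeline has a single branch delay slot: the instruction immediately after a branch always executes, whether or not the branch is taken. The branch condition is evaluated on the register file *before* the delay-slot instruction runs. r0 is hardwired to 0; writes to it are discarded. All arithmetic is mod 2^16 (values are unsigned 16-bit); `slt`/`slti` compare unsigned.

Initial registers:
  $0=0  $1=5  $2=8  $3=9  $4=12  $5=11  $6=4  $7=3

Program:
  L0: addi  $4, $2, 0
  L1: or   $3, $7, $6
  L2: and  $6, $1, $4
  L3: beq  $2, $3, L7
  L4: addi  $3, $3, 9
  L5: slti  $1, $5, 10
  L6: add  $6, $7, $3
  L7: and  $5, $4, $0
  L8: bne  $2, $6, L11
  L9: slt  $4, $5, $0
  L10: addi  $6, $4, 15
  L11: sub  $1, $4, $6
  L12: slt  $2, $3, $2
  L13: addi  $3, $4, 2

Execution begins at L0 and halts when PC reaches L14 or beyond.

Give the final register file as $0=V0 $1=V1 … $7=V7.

[0] addi  $4, $2, 0  →  {$0:0, $1:5, $2:8, $3:9, $4:8, $5:11, $6:4, $7:3}
[1] or   $3, $7, $6  →  {$0:0, $1:5, $2:8, $3:7, $4:8, $5:11, $6:4, $7:3}
[2] and  $6, $1, $4  →  {$0:0, $1:5, $2:8, $3:7, $4:8, $5:11, $6:0, $7:3}
[3] beq  $2, $3, L7  →  {$0:0, $1:5, $2:8, $3:7, $4:8, $5:11, $6:0, $7:3}  ⟨branch fallthrough⟩
[4] addi  $3, $3, 9  →  {$0:0, $1:5, $2:8, $3:16, $4:8, $5:11, $6:0, $7:3}
[5] slti  $1, $5, 10  →  {$0:0, $1:0, $2:8, $3:16, $4:8, $5:11, $6:0, $7:3}
[6] add  $6, $7, $3  →  {$0:0, $1:0, $2:8, $3:16, $4:8, $5:11, $6:19, $7:3}
[7] and  $5, $4, $0  →  {$0:0, $1:0, $2:8, $3:16, $4:8, $5:0, $6:19, $7:3}
[8] bne  $2, $6, L11  →  {$0:0, $1:0, $2:8, $3:16, $4:8, $5:0, $6:19, $7:3}  ⟨branch taken⟩
[9] slt  $4, $5, $0  →  {$0:0, $1:0, $2:8, $3:16, $4:0, $5:0, $6:19, $7:3}
[11] sub  $1, $4, $6  →  {$0:0, $1:65517, $2:8, $3:16, $4:0, $5:0, $6:19, $7:3}
[12] slt  $2, $3, $2  →  {$0:0, $1:65517, $2:0, $3:16, $4:0, $5:0, $6:19, $7:3}
[13] addi  $3, $4, 2  →  {$0:0, $1:65517, $2:0, $3:2, $4:0, $5:0, $6:19, $7:3}

$0=0 $1=65517 $2=0 $3=2 $4=0 $5=0 $6=19 $7=3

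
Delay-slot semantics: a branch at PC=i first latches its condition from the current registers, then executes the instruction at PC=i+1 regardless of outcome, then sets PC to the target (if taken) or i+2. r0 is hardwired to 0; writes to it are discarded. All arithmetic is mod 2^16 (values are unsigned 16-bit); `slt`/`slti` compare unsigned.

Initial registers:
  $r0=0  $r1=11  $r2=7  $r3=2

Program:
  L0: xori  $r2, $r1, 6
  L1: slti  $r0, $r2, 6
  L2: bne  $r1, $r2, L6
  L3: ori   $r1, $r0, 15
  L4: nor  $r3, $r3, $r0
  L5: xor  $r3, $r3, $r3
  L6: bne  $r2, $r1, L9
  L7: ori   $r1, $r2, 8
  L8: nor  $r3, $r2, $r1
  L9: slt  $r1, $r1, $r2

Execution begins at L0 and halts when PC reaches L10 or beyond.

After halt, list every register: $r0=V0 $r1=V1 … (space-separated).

PC=0  xori  $r2, $r1, 6      | $r0=0 $r1=11 $r2=13 $r3=2
PC=1  slti  $r0, $r2, 6      | $r0=0 $r1=11 $r2=13 $r3=2
PC=2  bne  $r1, $r2, L6      | $r0=0 $r1=11 $r2=13 $r3=2  [TAKEN]
PC=3  ori   $r1, $r0, 15     | $r0=0 $r1=15 $r2=13 $r3=2
PC=6  bne  $r2, $r1, L9      | $r0=0 $r1=15 $r2=13 $r3=2  [TAKEN]
PC=7  ori   $r1, $r2, 8      | $r0=0 $r1=13 $r2=13 $r3=2
PC=9  slt  $r1, $r1, $r2     | $r0=0 $r1=0 $r2=13 $r3=2

$r0=0 $r1=0 $r2=13 $r3=2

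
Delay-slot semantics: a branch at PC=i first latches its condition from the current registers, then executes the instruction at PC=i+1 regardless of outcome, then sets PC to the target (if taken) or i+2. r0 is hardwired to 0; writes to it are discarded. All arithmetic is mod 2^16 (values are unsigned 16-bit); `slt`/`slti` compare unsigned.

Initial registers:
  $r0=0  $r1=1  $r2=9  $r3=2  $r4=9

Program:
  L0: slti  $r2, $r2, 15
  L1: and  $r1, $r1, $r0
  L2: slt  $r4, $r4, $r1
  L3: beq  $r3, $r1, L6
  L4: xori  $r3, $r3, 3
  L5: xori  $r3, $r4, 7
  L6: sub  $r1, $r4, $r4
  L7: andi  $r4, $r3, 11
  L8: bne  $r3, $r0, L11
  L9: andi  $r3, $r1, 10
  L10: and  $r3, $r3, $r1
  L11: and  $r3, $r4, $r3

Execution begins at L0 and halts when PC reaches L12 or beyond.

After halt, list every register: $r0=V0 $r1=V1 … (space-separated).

$r0=0 $r1=0 $r2=1 $r3=0 $r4=3

#0 slti  $r2, $r2, 15 ; 0/1/1/2/9
#1 and  $r1, $r1, $r0 ; 0/0/1/2/9
#2 slt  $r4, $r4, $r1 ; 0/0/1/2/0
#3 beq  $r3, $r1, L6 ; 0/0/1/2/0 ; →fallthru
#4 xori  $r3, $r3, 3 ; 0/0/1/1/0
#5 xori  $r3, $r4, 7 ; 0/0/1/7/0
#6 sub  $r1, $r4, $r4 ; 0/0/1/7/0
#7 andi  $r4, $r3, 11 ; 0/0/1/7/3
#8 bne  $r3, $r0, L11 ; 0/0/1/7/3 ; →target
#9 andi  $r3, $r1, 10 ; 0/0/1/0/3
#11 and  $r3, $r4, $r3 ; 0/0/1/0/3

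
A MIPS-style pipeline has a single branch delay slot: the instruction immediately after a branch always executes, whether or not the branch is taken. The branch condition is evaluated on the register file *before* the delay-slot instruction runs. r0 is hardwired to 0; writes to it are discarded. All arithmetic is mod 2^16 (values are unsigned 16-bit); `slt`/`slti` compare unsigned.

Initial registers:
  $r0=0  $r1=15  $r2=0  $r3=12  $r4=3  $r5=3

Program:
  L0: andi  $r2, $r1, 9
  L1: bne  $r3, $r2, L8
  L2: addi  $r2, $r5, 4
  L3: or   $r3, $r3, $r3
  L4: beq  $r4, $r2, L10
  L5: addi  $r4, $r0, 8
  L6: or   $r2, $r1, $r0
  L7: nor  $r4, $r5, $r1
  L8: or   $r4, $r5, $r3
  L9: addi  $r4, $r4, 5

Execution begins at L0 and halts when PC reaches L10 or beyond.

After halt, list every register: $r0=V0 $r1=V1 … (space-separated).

$r0=0 $r1=15 $r2=7 $r3=12 $r4=20 $r5=3

PC=0  andi  $r2, $r1, 9      | $r0=0 $r1=15 $r2=9 $r3=12 $r4=3 $r5=3
PC=1  bne  $r3, $r2, L8      | $r0=0 $r1=15 $r2=9 $r3=12 $r4=3 $r5=3  [TAKEN]
PC=2  addi  $r2, $r5, 4      | $r0=0 $r1=15 $r2=7 $r3=12 $r4=3 $r5=3
PC=8  or   $r4, $r5, $r3     | $r0=0 $r1=15 $r2=7 $r3=12 $r4=15 $r5=3
PC=9  addi  $r4, $r4, 5      | $r0=0 $r1=15 $r2=7 $r3=12 $r4=20 $r5=3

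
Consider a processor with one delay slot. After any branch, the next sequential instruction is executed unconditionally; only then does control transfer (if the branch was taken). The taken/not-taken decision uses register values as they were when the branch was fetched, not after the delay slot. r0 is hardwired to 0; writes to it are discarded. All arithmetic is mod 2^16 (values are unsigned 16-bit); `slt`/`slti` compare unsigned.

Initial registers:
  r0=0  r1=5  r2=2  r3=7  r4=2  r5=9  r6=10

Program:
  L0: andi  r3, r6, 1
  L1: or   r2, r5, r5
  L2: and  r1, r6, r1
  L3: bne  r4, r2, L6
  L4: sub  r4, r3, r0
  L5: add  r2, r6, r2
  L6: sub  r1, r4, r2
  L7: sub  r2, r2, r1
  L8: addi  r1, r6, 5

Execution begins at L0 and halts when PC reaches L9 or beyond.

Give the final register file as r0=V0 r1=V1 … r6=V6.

r0=0 r1=15 r2=18 r3=0 r4=0 r5=9 r6=10

  step pc=0: andi  r3, r6, 1  regs=(0,5,2,0,2,9,10)
  step pc=1: or   r2, r5, r5  regs=(0,5,9,0,2,9,10)
  step pc=2: and  r1, r6, r1  regs=(0,0,9,0,2,9,10)
  step pc=3: bne  r4, r2, L6  cond=T  regs=(0,0,9,0,2,9,10)
  step pc=4: sub  r4, r3, r0  regs=(0,0,9,0,0,9,10)
  step pc=6: sub  r1, r4, r2  regs=(0,65527,9,0,0,9,10)
  step pc=7: sub  r2, r2, r1  regs=(0,65527,18,0,0,9,10)
  step pc=8: addi  r1, r6, 5  regs=(0,15,18,0,0,9,10)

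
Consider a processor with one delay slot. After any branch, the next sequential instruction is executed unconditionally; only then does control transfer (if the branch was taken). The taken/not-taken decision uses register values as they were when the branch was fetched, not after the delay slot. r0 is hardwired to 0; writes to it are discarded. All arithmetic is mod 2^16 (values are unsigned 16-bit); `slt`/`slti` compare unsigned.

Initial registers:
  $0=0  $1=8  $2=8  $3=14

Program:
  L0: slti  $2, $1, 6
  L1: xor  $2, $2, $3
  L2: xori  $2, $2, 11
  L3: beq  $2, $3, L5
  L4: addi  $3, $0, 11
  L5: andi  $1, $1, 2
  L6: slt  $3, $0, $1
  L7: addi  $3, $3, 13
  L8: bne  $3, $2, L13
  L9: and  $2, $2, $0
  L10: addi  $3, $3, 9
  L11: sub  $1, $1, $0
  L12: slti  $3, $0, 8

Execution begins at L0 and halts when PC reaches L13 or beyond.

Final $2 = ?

0

[0] slti  $2, $1, 6  →  {$0:0, $1:8, $2:0, $3:14}
[1] xor  $2, $2, $3  →  {$0:0, $1:8, $2:14, $3:14}
[2] xori  $2, $2, 11  →  {$0:0, $1:8, $2:5, $3:14}
[3] beq  $2, $3, L5  →  {$0:0, $1:8, $2:5, $3:14}  ⟨branch fallthrough⟩
[4] addi  $3, $0, 11  →  {$0:0, $1:8, $2:5, $3:11}
[5] andi  $1, $1, 2  →  {$0:0, $1:0, $2:5, $3:11}
[6] slt  $3, $0, $1  →  {$0:0, $1:0, $2:5, $3:0}
[7] addi  $3, $3, 13  →  {$0:0, $1:0, $2:5, $3:13}
[8] bne  $3, $2, L13  →  {$0:0, $1:0, $2:5, $3:13}  ⟨branch taken⟩
[9] and  $2, $2, $0  →  {$0:0, $1:0, $2:0, $3:13}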